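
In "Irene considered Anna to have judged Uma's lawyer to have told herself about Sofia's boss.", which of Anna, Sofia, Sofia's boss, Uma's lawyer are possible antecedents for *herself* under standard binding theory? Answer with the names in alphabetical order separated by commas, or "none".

Uma's lawyer

*herself* is a reflexive; Principle A requires it to be bound within its binding domain — the clause headed by 'told'.
— Anna: subject of the clause headed by 'judged'; c-commands the reflexive but lies outside its binding domain — cannot bind it (Principle A).
— Sofia: possessor inside the second object DP of the clause headed by 'told'; does not c-command the reflexive — cannot bind it (Principle A).
— Sofia's boss: second object of the clause headed by 'told'; does not c-command the reflexive — cannot bind it (Principle A).
— Uma's lawyer: subject of the clause headed by 'told'; c-commands the reflexive within its binding domain — allowed (Principle A).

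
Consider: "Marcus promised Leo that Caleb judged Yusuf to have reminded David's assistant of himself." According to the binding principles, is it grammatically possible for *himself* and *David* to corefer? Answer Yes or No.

*himself* is a reflexive; Principle A requires it to be bound within its binding domain — the clause headed by 'reminded'.
— David: possessor inside the object DP of the clause headed by 'reminded'; does not c-command the reflexive — cannot bind it (Principle A).

No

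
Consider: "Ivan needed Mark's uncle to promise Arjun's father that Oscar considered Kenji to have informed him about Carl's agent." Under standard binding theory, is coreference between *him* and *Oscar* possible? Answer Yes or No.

*Oscar* is an R-expression; Principle C requires it to be free (not bound by any c-commanding expression).
— him: object of the clause headed by 'informed'; the pronoun does not c-command the R-expression — coreference allowed.

Yes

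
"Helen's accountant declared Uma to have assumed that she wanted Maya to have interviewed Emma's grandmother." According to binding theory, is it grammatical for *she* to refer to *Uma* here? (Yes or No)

Yes

*Uma* is an R-expression; Principle C requires it to be free (not bound by any c-commanding expression).
— she: subject of the clause headed by 'wanted'; the pronoun does not c-command the R-expression — coreference allowed.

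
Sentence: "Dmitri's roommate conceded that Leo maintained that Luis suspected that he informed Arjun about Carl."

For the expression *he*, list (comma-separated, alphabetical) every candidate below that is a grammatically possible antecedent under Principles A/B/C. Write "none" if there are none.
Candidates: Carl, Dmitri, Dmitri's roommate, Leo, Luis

*he* is a pronoun; Principle B requires it to be free in its binding domain — the clause headed by 'informed'.
— Carl: second object of the clause headed by 'informed'; is c-commanded by the pronoun; coreference would bind this R-expression — blocked (Principle C).
— Dmitri: possessor inside the subject DP of the matrix clause; does not c-command the pronoun — Principle B does not apply; allowed.
— Dmitri's roommate: subject of the matrix clause; c-commands the pronoun but lies outside its binding domain — allowed.
— Leo: subject of the clause headed by 'maintained'; c-commands the pronoun but lies outside its binding domain — allowed.
— Luis: subject of the clause headed by 'suspected'; c-commands the pronoun but lies outside its binding domain — allowed.

Dmitri, Dmitri's roommate, Leo, Luis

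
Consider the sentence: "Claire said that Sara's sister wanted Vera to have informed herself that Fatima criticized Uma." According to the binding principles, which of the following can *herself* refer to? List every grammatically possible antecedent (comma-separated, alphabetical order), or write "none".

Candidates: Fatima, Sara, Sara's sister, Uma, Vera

*herself* is a reflexive; Principle A requires it to be bound within its binding domain — the clause headed by 'informed'.
— Fatima: subject of the clause headed by 'criticized'; does not c-command the reflexive — cannot bind it (Principle A).
— Sara: possessor inside the subject DP of the clause headed by 'wanted'; does not c-command the reflexive — cannot bind it (Principle A).
— Sara's sister: subject of the clause headed by 'wanted'; c-commands the reflexive but lies outside its binding domain — cannot bind it (Principle A).
— Uma: object of the clause headed by 'criticized'; does not c-command the reflexive — cannot bind it (Principle A).
— Vera: subject of the clause headed by 'informed'; c-commands the reflexive within its binding domain — allowed (Principle A).

Vera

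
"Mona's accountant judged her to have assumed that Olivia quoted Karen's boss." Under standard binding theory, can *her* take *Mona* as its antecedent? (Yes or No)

*her* is a pronoun; Principle B requires it to be free in its binding domain — the matrix clause.
— Mona: possessor inside the subject DP of the matrix clause; does not c-command the pronoun — Principle B does not apply; allowed.

Yes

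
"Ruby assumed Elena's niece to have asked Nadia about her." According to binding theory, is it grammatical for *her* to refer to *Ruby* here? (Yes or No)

Yes

*Ruby* is an R-expression; Principle C requires it to be free (not bound by any c-commanding expression).
— her: second object of the clause headed by 'asked'; the pronoun does not c-command the R-expression — coreference allowed.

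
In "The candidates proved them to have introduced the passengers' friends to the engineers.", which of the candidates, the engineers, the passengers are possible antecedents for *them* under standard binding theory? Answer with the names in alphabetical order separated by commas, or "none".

none

*them* is a pronoun; Principle B requires it to be free in its binding domain — the matrix clause.
— the candidates: subject of the matrix clause; c-commands the pronoun within its binding domain — blocked (Principle B).
— the engineers: second object of the clause headed by 'introduced'; is c-commanded by the pronoun; coreference would bind this R-expression — blocked (Principle C).
— the passengers: possessor inside the object DP of the clause headed by 'introduced'; is c-commanded by the pronoun; coreference would bind this R-expression — blocked (Principle C).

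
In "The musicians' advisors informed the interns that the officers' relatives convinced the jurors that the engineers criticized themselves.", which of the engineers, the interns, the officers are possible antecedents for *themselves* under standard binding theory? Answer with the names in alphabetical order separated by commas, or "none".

*themselves* is a reflexive; Principle A requires it to be bound within its binding domain — the clause headed by 'criticized'.
— the engineers: subject of the clause headed by 'criticized'; c-commands the reflexive within its binding domain — allowed (Principle A).
— the interns: object of the matrix clause; c-commands the reflexive but lies outside its binding domain — cannot bind it (Principle A).
— the officers: possessor inside the subject DP of the clause headed by 'convinced'; does not c-command the reflexive — cannot bind it (Principle A).

the engineers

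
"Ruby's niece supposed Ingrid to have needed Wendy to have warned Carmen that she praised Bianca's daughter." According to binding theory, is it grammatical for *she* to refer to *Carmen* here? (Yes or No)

Yes

*Carmen* is an R-expression; Principle C requires it to be free (not bound by any c-commanding expression).
— she: subject of the clause headed by 'praised'; the pronoun does not c-command the R-expression — coreference allowed.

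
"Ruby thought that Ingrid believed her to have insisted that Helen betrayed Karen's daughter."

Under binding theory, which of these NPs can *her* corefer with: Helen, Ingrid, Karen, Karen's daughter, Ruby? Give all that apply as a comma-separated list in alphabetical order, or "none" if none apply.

*her* is a pronoun; Principle B requires it to be free in its binding domain — the clause headed by 'believed'.
— Helen: subject of the clause headed by 'betrayed'; is c-commanded by the pronoun; coreference would bind this R-expression — blocked (Principle C).
— Ingrid: subject of the clause headed by 'believed'; c-commands the pronoun within its binding domain — blocked (Principle B).
— Karen: possessor inside the object DP of the clause headed by 'betrayed'; is c-commanded by the pronoun; coreference would bind this R-expression — blocked (Principle C).
— Karen's daughter: object of the clause headed by 'betrayed'; is c-commanded by the pronoun; coreference would bind this R-expression — blocked (Principle C).
— Ruby: subject of the matrix clause; c-commands the pronoun but lies outside its binding domain — allowed.

Ruby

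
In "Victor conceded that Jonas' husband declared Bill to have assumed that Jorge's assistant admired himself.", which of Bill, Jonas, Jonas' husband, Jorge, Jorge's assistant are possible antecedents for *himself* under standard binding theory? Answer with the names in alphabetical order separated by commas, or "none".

*himself* is a reflexive; Principle A requires it to be bound within its binding domain — the clause headed by 'admired'.
— Bill: subject of the clause headed by 'assumed'; c-commands the reflexive but lies outside its binding domain — cannot bind it (Principle A).
— Jonas: possessor inside the subject DP of the clause headed by 'declared'; does not c-command the reflexive — cannot bind it (Principle A).
— Jonas' husband: subject of the clause headed by 'declared'; c-commands the reflexive but lies outside its binding domain — cannot bind it (Principle A).
— Jorge: possessor inside the subject DP of the clause headed by 'admired'; does not c-command the reflexive — cannot bind it (Principle A).
— Jorge's assistant: subject of the clause headed by 'admired'; c-commands the reflexive within its binding domain — allowed (Principle A).

Jorge's assistant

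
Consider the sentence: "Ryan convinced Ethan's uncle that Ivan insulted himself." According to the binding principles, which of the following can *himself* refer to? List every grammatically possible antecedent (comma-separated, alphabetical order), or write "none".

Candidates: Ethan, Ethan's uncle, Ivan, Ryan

Ivan

*himself* is a reflexive; Principle A requires it to be bound within its binding domain — the clause headed by 'insulted'.
— Ethan: possessor inside the object DP of the matrix clause; does not c-command the reflexive — cannot bind it (Principle A).
— Ethan's uncle: object of the matrix clause; c-commands the reflexive but lies outside its binding domain — cannot bind it (Principle A).
— Ivan: subject of the clause headed by 'insulted'; c-commands the reflexive within its binding domain — allowed (Principle A).
— Ryan: subject of the matrix clause; c-commands the reflexive but lies outside its binding domain — cannot bind it (Principle A).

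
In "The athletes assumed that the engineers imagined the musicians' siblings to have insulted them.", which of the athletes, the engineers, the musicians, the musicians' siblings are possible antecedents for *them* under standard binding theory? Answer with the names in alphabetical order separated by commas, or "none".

*them* is a pronoun; Principle B requires it to be free in its binding domain — the clause headed by 'insulted'.
— the athletes: subject of the matrix clause; c-commands the pronoun but lies outside its binding domain — allowed.
— the engineers: subject of the clause headed by 'imagined'; c-commands the pronoun but lies outside its binding domain — allowed.
— the musicians: possessor inside the subject DP of the clause headed by 'insulted'; does not c-command the pronoun — Principle B does not apply; allowed.
— the musicians' siblings: subject of the clause headed by 'insulted'; c-commands the pronoun within its binding domain — blocked (Principle B).

the athletes, the engineers, the musicians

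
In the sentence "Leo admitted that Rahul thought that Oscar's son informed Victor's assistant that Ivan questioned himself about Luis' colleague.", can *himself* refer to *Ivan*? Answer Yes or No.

Yes

*himself* is a reflexive; Principle A requires it to be bound within its binding domain — the clause headed by 'questioned'.
— Ivan: subject of the clause headed by 'questioned'; c-commands the reflexive within its binding domain — allowed (Principle A).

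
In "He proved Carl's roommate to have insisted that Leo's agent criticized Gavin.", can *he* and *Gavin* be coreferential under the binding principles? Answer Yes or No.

*Gavin* is an R-expression; Principle C requires it to be free (not bound by any c-commanding expression).
— he: subject of the matrix clause; the pronoun c-commands the R-expression — coreference blocked (Principle C).

No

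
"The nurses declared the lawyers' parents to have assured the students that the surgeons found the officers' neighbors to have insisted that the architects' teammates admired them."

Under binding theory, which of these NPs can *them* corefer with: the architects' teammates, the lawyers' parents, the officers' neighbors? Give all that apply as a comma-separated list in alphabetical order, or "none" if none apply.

the lawyers' parents, the officers' neighbors

*them* is a pronoun; Principle B requires it to be free in its binding domain — the clause headed by 'admired'.
— the architects' teammates: subject of the clause headed by 'admired'; c-commands the pronoun within its binding domain — blocked (Principle B).
— the lawyers' parents: subject of the clause headed by 'assured'; c-commands the pronoun but lies outside its binding domain — allowed.
— the officers' neighbors: subject of the clause headed by 'insisted'; c-commands the pronoun but lies outside its binding domain — allowed.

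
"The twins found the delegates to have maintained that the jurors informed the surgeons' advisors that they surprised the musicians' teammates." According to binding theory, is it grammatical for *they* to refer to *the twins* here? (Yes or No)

*the twins* is an R-expression; Principle C requires it to be free (not bound by any c-commanding expression).
— they: subject of the clause headed by 'surprised'; the pronoun does not c-command the R-expression — coreference allowed.

Yes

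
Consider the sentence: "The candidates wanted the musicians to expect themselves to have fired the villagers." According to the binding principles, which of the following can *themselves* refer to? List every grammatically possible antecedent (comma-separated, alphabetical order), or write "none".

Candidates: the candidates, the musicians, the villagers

the musicians

*themselves* is a reflexive; Principle A requires it to be bound within its binding domain — the clause headed by 'expect'.
— the candidates: subject of the matrix clause; c-commands the reflexive but lies outside its binding domain — cannot bind it (Principle A).
— the musicians: subject of the clause headed by 'expect'; c-commands the reflexive within its binding domain — allowed (Principle A).
— the villagers: object of the clause headed by 'fired'; does not c-command the reflexive — cannot bind it (Principle A).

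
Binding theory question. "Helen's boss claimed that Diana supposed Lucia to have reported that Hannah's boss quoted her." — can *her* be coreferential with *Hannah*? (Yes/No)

*her* is a pronoun; Principle B requires it to be free in its binding domain — the clause headed by 'quoted'.
— Hannah: possessor inside the subject DP of the clause headed by 'quoted'; does not c-command the pronoun — Principle B does not apply; allowed.

Yes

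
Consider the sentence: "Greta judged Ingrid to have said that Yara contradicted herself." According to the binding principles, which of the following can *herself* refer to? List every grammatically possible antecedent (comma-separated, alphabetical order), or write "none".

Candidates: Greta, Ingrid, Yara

*herself* is a reflexive; Principle A requires it to be bound within its binding domain — the clause headed by 'contradicted'.
— Greta: subject of the matrix clause; c-commands the reflexive but lies outside its binding domain — cannot bind it (Principle A).
— Ingrid: subject of the clause headed by 'said'; c-commands the reflexive but lies outside its binding domain — cannot bind it (Principle A).
— Yara: subject of the clause headed by 'contradicted'; c-commands the reflexive within its binding domain — allowed (Principle A).

Yara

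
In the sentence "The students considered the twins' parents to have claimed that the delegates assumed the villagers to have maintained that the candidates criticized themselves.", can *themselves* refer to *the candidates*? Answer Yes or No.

*themselves* is a reflexive; Principle A requires it to be bound within its binding domain — the clause headed by 'criticized'.
— the candidates: subject of the clause headed by 'criticized'; c-commands the reflexive within its binding domain — allowed (Principle A).

Yes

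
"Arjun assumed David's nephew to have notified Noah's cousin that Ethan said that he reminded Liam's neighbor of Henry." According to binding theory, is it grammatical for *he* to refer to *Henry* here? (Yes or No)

No

*Henry* is an R-expression; Principle C requires it to be free (not bound by any c-commanding expression).
— he: subject of the clause headed by 'reminded'; the pronoun c-commands the R-expression — coreference blocked (Principle C).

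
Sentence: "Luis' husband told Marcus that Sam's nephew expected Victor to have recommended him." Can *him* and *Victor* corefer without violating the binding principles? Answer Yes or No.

*Victor* is an R-expression; Principle C requires it to be free (not bound by any c-commanding expression).
— him: object of the clause headed by 'recommended'; the R-expression locally c-commands the pronoun — coreference blocked (Principle B on the pronoun).

No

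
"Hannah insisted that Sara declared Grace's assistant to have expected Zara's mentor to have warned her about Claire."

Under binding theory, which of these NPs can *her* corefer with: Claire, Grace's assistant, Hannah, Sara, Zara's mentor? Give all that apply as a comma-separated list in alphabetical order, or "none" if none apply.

Grace's assistant, Hannah, Sara

*her* is a pronoun; Principle B requires it to be free in its binding domain — the clause headed by 'warned'.
— Claire: second object of the clause headed by 'warned'; is c-commanded by the pronoun; coreference would bind this R-expression — blocked (Principle C).
— Grace's assistant: subject of the clause headed by 'expected'; c-commands the pronoun but lies outside its binding domain — allowed.
— Hannah: subject of the matrix clause; c-commands the pronoun but lies outside its binding domain — allowed.
— Sara: subject of the clause headed by 'declared'; c-commands the pronoun but lies outside its binding domain — allowed.
— Zara's mentor: subject of the clause headed by 'warned'; c-commands the pronoun within its binding domain — blocked (Principle B).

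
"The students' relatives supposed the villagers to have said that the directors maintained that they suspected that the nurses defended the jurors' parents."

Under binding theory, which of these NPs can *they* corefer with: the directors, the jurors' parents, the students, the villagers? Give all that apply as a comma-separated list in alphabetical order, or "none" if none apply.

*they* is a pronoun; Principle B requires it to be free in its binding domain — the clause headed by 'suspected'.
— the directors: subject of the clause headed by 'maintained'; c-commands the pronoun but lies outside its binding domain — allowed.
— the jurors' parents: object of the clause headed by 'defended'; is c-commanded by the pronoun; coreference would bind this R-expression — blocked (Principle C).
— the students: possessor inside the subject DP of the matrix clause; does not c-command the pronoun — Principle B does not apply; allowed.
— the villagers: subject of the clause headed by 'said'; c-commands the pronoun but lies outside its binding domain — allowed.

the directors, the students, the villagers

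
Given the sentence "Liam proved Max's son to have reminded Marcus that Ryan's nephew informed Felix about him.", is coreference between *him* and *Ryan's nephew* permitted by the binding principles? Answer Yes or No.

No

*him* is a pronoun; Principle B requires it to be free in its binding domain — the clause headed by 'informed'.
— Ryan's nephew: subject of the clause headed by 'informed'; c-commands the pronoun within its binding domain — blocked (Principle B).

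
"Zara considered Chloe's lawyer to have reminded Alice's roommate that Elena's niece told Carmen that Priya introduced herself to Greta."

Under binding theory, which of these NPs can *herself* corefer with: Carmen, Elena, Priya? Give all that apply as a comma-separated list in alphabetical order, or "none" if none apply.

*herself* is a reflexive; Principle A requires it to be bound within its binding domain — the clause headed by 'introduced'.
— Carmen: object of the clause headed by 'told'; c-commands the reflexive but lies outside its binding domain — cannot bind it (Principle A).
— Elena: possessor inside the subject DP of the clause headed by 'told'; does not c-command the reflexive — cannot bind it (Principle A).
— Priya: subject of the clause headed by 'introduced'; c-commands the reflexive within its binding domain — allowed (Principle A).

Priya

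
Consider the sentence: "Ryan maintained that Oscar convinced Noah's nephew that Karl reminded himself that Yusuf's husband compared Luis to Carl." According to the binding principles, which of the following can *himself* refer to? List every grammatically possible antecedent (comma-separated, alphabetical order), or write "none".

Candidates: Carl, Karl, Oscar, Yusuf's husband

Karl

*himself* is a reflexive; Principle A requires it to be bound within its binding domain — the clause headed by 'reminded'.
— Carl: second object of the clause headed by 'compared'; does not c-command the reflexive — cannot bind it (Principle A).
— Karl: subject of the clause headed by 'reminded'; c-commands the reflexive within its binding domain — allowed (Principle A).
— Oscar: subject of the clause headed by 'convinced'; c-commands the reflexive but lies outside its binding domain — cannot bind it (Principle A).
— Yusuf's husband: subject of the clause headed by 'compared'; does not c-command the reflexive — cannot bind it (Principle A).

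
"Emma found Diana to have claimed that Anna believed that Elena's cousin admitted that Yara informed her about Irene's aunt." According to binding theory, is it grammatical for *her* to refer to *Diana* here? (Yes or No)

Yes

*Diana* is an R-expression; Principle C requires it to be free (not bound by any c-commanding expression).
— her: object of the clause headed by 'informed'; the pronoun does not c-command the R-expression — coreference allowed.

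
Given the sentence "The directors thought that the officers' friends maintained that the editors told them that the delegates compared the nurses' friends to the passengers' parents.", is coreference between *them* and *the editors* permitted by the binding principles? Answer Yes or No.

*them* is a pronoun; Principle B requires it to be free in its binding domain — the clause headed by 'told'.
— the editors: subject of the clause headed by 'told'; c-commands the pronoun within its binding domain — blocked (Principle B).

No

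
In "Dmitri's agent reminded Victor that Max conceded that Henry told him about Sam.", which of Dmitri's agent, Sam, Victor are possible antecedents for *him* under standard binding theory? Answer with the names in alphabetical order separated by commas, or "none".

Dmitri's agent, Victor

*him* is a pronoun; Principle B requires it to be free in its binding domain — the clause headed by 'told'.
— Dmitri's agent: subject of the matrix clause; c-commands the pronoun but lies outside its binding domain — allowed.
— Sam: second object of the clause headed by 'told'; is c-commanded by the pronoun; coreference would bind this R-expression — blocked (Principle C).
— Victor: object of the matrix clause; c-commands the pronoun but lies outside its binding domain — allowed.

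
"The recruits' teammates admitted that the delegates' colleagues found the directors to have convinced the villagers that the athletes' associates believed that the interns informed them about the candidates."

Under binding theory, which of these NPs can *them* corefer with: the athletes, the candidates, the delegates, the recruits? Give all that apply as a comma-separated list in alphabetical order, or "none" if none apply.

the athletes, the delegates, the recruits

*them* is a pronoun; Principle B requires it to be free in its binding domain — the clause headed by 'informed'.
— the athletes: possessor inside the subject DP of the clause headed by 'believed'; does not c-command the pronoun — Principle B does not apply; allowed.
— the candidates: second object of the clause headed by 'informed'; is c-commanded by the pronoun; coreference would bind this R-expression — blocked (Principle C).
— the delegates: possessor inside the subject DP of the clause headed by 'found'; does not c-command the pronoun — Principle B does not apply; allowed.
— the recruits: possessor inside the subject DP of the matrix clause; does not c-command the pronoun — Principle B does not apply; allowed.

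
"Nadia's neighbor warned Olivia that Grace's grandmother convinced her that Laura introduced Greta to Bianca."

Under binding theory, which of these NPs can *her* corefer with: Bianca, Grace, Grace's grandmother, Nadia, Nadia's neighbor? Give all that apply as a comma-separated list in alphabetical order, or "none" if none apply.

Grace, Nadia, Nadia's neighbor

*her* is a pronoun; Principle B requires it to be free in its binding domain — the clause headed by 'convinced'.
— Bianca: second object of the clause headed by 'introduced'; is c-commanded by the pronoun; coreference would bind this R-expression — blocked (Principle C).
— Grace: possessor inside the subject DP of the clause headed by 'convinced'; does not c-command the pronoun — Principle B does not apply; allowed.
— Grace's grandmother: subject of the clause headed by 'convinced'; c-commands the pronoun within its binding domain — blocked (Principle B).
— Nadia: possessor inside the subject DP of the matrix clause; does not c-command the pronoun — Principle B does not apply; allowed.
— Nadia's neighbor: subject of the matrix clause; c-commands the pronoun but lies outside its binding domain — allowed.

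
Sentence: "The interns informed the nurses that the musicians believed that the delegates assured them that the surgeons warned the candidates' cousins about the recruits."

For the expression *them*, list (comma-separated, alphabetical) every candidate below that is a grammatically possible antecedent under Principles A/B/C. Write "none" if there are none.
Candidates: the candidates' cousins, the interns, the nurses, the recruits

*them* is a pronoun; Principle B requires it to be free in its binding domain — the clause headed by 'assured'.
— the candidates' cousins: object of the clause headed by 'warned'; is c-commanded by the pronoun; coreference would bind this R-expression — blocked (Principle C).
— the interns: subject of the matrix clause; c-commands the pronoun but lies outside its binding domain — allowed.
— the nurses: object of the matrix clause; c-commands the pronoun but lies outside its binding domain — allowed.
— the recruits: second object of the clause headed by 'warned'; is c-commanded by the pronoun; coreference would bind this R-expression — blocked (Principle C).

the interns, the nurses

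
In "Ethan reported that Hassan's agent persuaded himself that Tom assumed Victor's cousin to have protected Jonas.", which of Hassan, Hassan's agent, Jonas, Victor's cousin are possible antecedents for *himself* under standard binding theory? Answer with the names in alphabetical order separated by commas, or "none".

Hassan's agent

*himself* is a reflexive; Principle A requires it to be bound within its binding domain — the clause headed by 'persuaded'.
— Hassan: possessor inside the subject DP of the clause headed by 'persuaded'; does not c-command the reflexive — cannot bind it (Principle A).
— Hassan's agent: subject of the clause headed by 'persuaded'; c-commands the reflexive within its binding domain — allowed (Principle A).
— Jonas: object of the clause headed by 'protected'; does not c-command the reflexive — cannot bind it (Principle A).
— Victor's cousin: subject of the clause headed by 'protected'; does not c-command the reflexive — cannot bind it (Principle A).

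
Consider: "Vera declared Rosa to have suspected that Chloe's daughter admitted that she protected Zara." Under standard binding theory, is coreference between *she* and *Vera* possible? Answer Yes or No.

Yes

*Vera* is an R-expression; Principle C requires it to be free (not bound by any c-commanding expression).
— she: subject of the clause headed by 'protected'; the pronoun does not c-command the R-expression — coreference allowed.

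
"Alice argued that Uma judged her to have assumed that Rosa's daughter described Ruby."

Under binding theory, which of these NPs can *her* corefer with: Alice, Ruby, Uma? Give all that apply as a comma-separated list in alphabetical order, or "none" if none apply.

*her* is a pronoun; Principle B requires it to be free in its binding domain — the clause headed by 'judged'.
— Alice: subject of the matrix clause; c-commands the pronoun but lies outside its binding domain — allowed.
— Ruby: object of the clause headed by 'described'; is c-commanded by the pronoun; coreference would bind this R-expression — blocked (Principle C).
— Uma: subject of the clause headed by 'judged'; c-commands the pronoun within its binding domain — blocked (Principle B).

Alice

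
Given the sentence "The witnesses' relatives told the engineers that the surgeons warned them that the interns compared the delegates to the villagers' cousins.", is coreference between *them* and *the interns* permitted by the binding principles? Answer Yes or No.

No

*them* is a pronoun; Principle B requires it to be free in its binding domain — the clause headed by 'warned'.
— the interns: subject of the clause headed by 'compared'; is c-commanded by the pronoun; coreference would bind this R-expression — blocked (Principle C).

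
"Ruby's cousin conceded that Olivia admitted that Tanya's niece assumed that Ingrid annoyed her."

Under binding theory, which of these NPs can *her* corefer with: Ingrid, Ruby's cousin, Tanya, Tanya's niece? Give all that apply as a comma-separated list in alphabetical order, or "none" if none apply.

Ruby's cousin, Tanya, Tanya's niece

*her* is a pronoun; Principle B requires it to be free in its binding domain — the clause headed by 'annoyed'.
— Ingrid: subject of the clause headed by 'annoyed'; c-commands the pronoun within its binding domain — blocked (Principle B).
— Ruby's cousin: subject of the matrix clause; c-commands the pronoun but lies outside its binding domain — allowed.
— Tanya: possessor inside the subject DP of the clause headed by 'assumed'; does not c-command the pronoun — Principle B does not apply; allowed.
— Tanya's niece: subject of the clause headed by 'assumed'; c-commands the pronoun but lies outside its binding domain — allowed.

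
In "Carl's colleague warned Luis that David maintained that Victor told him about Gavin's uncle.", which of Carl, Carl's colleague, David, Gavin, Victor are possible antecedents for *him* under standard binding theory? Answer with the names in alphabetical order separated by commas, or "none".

Carl, Carl's colleague, David

*him* is a pronoun; Principle B requires it to be free in its binding domain — the clause headed by 'told'.
— Carl: possessor inside the subject DP of the matrix clause; does not c-command the pronoun — Principle B does not apply; allowed.
— Carl's colleague: subject of the matrix clause; c-commands the pronoun but lies outside its binding domain — allowed.
— David: subject of the clause headed by 'maintained'; c-commands the pronoun but lies outside its binding domain — allowed.
— Gavin: possessor inside the second object DP of the clause headed by 'told'; is c-commanded by the pronoun; coreference would bind this R-expression — blocked (Principle C).
— Victor: subject of the clause headed by 'told'; c-commands the pronoun within its binding domain — blocked (Principle B).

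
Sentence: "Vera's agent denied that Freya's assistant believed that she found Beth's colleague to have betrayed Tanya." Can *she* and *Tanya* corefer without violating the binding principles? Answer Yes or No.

*Tanya* is an R-expression; Principle C requires it to be free (not bound by any c-commanding expression).
— she: subject of the clause headed by 'found'; the pronoun c-commands the R-expression — coreference blocked (Principle C).

No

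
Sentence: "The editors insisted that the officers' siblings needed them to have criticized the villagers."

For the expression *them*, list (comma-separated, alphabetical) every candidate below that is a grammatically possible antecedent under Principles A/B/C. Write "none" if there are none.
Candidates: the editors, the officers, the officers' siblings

the editors, the officers

*them* is a pronoun; Principle B requires it to be free in its binding domain — the clause headed by 'needed'.
— the editors: subject of the matrix clause; c-commands the pronoun but lies outside its binding domain — allowed.
— the officers: possessor inside the subject DP of the clause headed by 'needed'; does not c-command the pronoun — Principle B does not apply; allowed.
— the officers' siblings: subject of the clause headed by 'needed'; c-commands the pronoun within its binding domain — blocked (Principle B).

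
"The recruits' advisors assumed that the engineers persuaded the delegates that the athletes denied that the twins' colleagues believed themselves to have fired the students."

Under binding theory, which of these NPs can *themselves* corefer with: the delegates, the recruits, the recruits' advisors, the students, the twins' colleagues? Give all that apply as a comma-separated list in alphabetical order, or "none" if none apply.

the twins' colleagues

*themselves* is a reflexive; Principle A requires it to be bound within its binding domain — the clause headed by 'believed'.
— the delegates: object of the clause headed by 'persuaded'; c-commands the reflexive but lies outside its binding domain — cannot bind it (Principle A).
— the recruits: possessor inside the subject DP of the matrix clause; does not c-command the reflexive — cannot bind it (Principle A).
— the recruits' advisors: subject of the matrix clause; c-commands the reflexive but lies outside its binding domain — cannot bind it (Principle A).
— the students: object of the clause headed by 'fired'; does not c-command the reflexive — cannot bind it (Principle A).
— the twins' colleagues: subject of the clause headed by 'believed'; c-commands the reflexive within its binding domain — allowed (Principle A).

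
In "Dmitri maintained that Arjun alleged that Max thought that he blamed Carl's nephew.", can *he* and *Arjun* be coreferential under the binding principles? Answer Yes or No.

*Arjun* is an R-expression; Principle C requires it to be free (not bound by any c-commanding expression).
— he: subject of the clause headed by 'blamed'; the pronoun does not c-command the R-expression — coreference allowed.

Yes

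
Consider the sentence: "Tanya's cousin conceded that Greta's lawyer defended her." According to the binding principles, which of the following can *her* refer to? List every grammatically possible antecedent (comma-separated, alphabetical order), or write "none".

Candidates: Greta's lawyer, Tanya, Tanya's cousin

*her* is a pronoun; Principle B requires it to be free in its binding domain — the clause headed by 'defended'.
— Greta's lawyer: subject of the clause headed by 'defended'; c-commands the pronoun within its binding domain — blocked (Principle B).
— Tanya: possessor inside the subject DP of the matrix clause; does not c-command the pronoun — Principle B does not apply; allowed.
— Tanya's cousin: subject of the matrix clause; c-commands the pronoun but lies outside its binding domain — allowed.

Tanya, Tanya's cousin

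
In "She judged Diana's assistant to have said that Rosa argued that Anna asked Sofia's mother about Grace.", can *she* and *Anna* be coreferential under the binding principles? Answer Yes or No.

No

*Anna* is an R-expression; Principle C requires it to be free (not bound by any c-commanding expression).
— she: subject of the matrix clause; the pronoun c-commands the R-expression — coreference blocked (Principle C).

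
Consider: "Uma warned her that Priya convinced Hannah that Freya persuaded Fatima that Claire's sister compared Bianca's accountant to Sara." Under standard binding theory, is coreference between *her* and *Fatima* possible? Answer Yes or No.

No

*Fatima* is an R-expression; Principle C requires it to be free (not bound by any c-commanding expression).
— her: object of the matrix clause; the pronoun c-commands the R-expression — coreference blocked (Principle C).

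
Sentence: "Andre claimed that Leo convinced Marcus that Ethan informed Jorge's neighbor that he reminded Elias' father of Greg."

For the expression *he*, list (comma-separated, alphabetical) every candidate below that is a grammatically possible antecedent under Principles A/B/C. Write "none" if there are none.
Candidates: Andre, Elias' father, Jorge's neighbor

Andre, Jorge's neighbor

*he* is a pronoun; Principle B requires it to be free in its binding domain — the clause headed by 'reminded'.
— Andre: subject of the matrix clause; c-commands the pronoun but lies outside its binding domain — allowed.
— Elias' father: object of the clause headed by 'reminded'; is c-commanded by the pronoun; coreference would bind this R-expression — blocked (Principle C).
— Jorge's neighbor: object of the clause headed by 'informed'; c-commands the pronoun but lies outside its binding domain — allowed.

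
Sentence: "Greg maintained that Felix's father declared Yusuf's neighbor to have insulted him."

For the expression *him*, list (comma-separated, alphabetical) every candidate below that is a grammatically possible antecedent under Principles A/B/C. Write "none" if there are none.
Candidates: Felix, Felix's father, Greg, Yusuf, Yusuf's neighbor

*him* is a pronoun; Principle B requires it to be free in its binding domain — the clause headed by 'insulted'.
— Felix: possessor inside the subject DP of the clause headed by 'declared'; does not c-command the pronoun — Principle B does not apply; allowed.
— Felix's father: subject of the clause headed by 'declared'; c-commands the pronoun but lies outside its binding domain — allowed.
— Greg: subject of the matrix clause; c-commands the pronoun but lies outside its binding domain — allowed.
— Yusuf: possessor inside the subject DP of the clause headed by 'insulted'; does not c-command the pronoun — Principle B does not apply; allowed.
— Yusuf's neighbor: subject of the clause headed by 'insulted'; c-commands the pronoun within its binding domain — blocked (Principle B).

Felix, Felix's father, Greg, Yusuf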